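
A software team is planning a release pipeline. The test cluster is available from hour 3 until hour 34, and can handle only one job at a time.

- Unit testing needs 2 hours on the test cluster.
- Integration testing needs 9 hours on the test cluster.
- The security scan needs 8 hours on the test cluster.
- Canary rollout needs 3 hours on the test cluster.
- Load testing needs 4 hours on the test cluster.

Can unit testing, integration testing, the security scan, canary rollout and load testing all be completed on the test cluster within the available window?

Yes

The test cluster window is 34 − 3 = 31 hours.
Running back to back, the jobs need 2 + 9 + 8 + 3 + 4 = 26 hours on the test cluster.
Since 26 ≤ 31, they fit within the window.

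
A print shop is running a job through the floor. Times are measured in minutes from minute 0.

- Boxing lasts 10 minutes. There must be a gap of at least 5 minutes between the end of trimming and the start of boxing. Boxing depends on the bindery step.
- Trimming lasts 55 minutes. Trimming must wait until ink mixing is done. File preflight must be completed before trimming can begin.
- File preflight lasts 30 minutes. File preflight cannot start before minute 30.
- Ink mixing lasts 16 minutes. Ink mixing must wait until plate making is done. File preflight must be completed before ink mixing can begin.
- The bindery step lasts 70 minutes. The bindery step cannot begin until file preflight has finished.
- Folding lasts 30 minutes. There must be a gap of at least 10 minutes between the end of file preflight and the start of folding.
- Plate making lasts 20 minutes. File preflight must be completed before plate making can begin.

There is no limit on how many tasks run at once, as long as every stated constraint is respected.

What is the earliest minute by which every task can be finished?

File preflight cannot begin until its own release at minute 30. It runs from minute 30 to 30 + 30 = minute 60.
The bindery step cannot begin until file preflight (finishes minute 60). It runs from minute 60 to 60 + 70 = minute 130.
After file preflight (finishes minute 60, plus 10-minute gap → minute 70), folding can start at minute 70 and finishes at minute 100.
Plate making cannot begin until file preflight (finishes minute 60). It runs from minute 60 to 60 + 20 = minute 80.
Ink mixing has to wait for plate making (finishes minute 80); file preflight (finishes minute 60). The latest of these is minute 80, so ink mixing runs minute 80 to 80 + 16 = minute 96.
Trimming cannot start until ink mixing (finishes minute 96); file preflight (finishes minute 60). The controlling bound is minute 96, so trimming finishes at 96 + 55 = minute 151.
Boxing needs all of trimming (finishes minute 151, plus 5-minute gap → minute 156); the bindery step (finishes minute 130). That puts its earliest start at minute 156; it finishes at 156 + 10 = minute 166.
All tasks are finished once the last one completes. Finish times: File preflight at 60, Plate making at 80, Ink mixing at 96, Trimming at 151, Folding at 100, The bindery step at 130, Boxing at 166. The latest is minute 166.

166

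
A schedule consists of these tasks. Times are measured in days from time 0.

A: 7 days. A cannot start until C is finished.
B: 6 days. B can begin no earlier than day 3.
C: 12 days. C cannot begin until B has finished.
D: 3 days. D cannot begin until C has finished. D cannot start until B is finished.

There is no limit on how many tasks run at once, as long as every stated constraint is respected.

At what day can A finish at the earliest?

After its own release at day 3, B can start at day 3 and finishes at day 9.
C cannot begin until B (finishes day 9). It runs from day 9 to 9 + 12 = day 21.
After C (finishes day 21), A can start at day 21 and finishes at day 28.

28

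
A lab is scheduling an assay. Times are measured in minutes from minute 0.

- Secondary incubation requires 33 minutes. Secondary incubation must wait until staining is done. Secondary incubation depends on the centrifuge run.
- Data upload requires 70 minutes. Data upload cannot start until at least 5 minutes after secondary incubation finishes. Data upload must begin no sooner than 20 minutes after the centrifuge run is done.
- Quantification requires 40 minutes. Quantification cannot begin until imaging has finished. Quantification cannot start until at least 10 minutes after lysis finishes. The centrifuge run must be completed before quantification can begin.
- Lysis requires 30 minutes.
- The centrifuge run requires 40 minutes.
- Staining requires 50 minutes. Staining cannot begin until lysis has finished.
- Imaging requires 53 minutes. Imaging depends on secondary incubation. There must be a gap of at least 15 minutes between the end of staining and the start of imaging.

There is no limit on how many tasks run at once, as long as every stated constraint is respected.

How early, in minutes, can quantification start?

166

The centrifuge run has no prerequisites, so it starts at minute 0 and finishes at minute 40.
Lysis can start immediately at minute 0; it finishes at minute 30.
Staining cannot begin until lysis (finishes minute 30). It runs from minute 30 to 30 + 50 = minute 80.
Secondary incubation has to wait for staining (finishes minute 80); the centrifuge run (finishes minute 40). The latest of these is minute 80, so secondary incubation runs minute 80 to 80 + 33 = minute 113.
Imaging needs all of secondary incubation (finishes minute 113); staining (finishes minute 80, plus 15-minute gap → minute 95). That puts its earliest start at minute 113; it finishes at 113 + 53 = minute 166.
Quantification waits on imaging (finishes minute 166); lysis (finishes minute 30, plus 10-minute gap → minute 40); the centrifuge run (finishes minute 40). The latest of these is minute 166, which is the earliest quantification can start.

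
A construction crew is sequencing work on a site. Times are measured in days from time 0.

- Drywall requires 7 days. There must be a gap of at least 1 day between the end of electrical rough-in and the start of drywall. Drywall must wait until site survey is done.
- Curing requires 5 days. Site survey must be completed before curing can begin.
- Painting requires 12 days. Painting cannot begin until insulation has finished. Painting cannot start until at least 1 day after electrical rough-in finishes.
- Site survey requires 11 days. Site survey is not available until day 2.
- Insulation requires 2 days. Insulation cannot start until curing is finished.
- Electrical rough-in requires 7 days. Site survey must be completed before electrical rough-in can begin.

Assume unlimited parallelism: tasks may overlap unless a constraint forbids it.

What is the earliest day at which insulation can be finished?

20

After its own release at day 2, site survey can start at day 2 and finishes at day 13.
Curing waits on site survey (finishes day 13), so it starts at day 13 and finishes at 13 + 5 = day 18.
Insulation cannot begin until curing (finishes day 18). It runs from day 18 to 18 + 2 = day 20.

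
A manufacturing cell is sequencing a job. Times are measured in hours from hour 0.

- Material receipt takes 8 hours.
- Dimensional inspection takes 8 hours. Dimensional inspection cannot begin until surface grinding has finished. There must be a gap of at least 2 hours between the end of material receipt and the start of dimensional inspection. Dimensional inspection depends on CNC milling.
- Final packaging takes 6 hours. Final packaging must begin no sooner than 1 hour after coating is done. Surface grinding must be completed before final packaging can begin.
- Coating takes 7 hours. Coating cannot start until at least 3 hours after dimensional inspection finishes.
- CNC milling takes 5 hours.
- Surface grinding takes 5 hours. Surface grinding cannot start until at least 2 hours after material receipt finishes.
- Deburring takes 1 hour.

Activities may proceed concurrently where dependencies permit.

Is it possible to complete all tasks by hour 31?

No

CNC milling has no prerequisites, so it starts at hour 0 and finishes at hour 5.
Deburring can start immediately at hour 0; it finishes at hour 1.
Material receipt can start immediately at hour 0; it finishes at hour 8.
After material receipt (finishes hour 8, plus 2-hour gap → hour 10), surface grinding can start at hour 10 and finishes at hour 15.
For dimensional inspection: surface grinding (finishes hour 15); material receipt (finishes hour 8, plus 2-hour gap → hour 10); CNC milling (finishes hour 5). Taking the maximum gives a start of hour 15, and it finishes at 15 + 8 = hour 23.
After dimensional inspection (finishes hour 23, plus 3-hour gap → hour 26), coating can start at hour 26 and finishes at hour 33.
Final packaging needs all of coating (finishes hour 33, plus 1-hour gap → hour 34); surface grinding (finishes hour 15). That puts its earliest start at hour 34; it finishes at 34 + 6 = hour 40.
The earliest everything can be done is hour 40, which is after the deadline of 31, so it is not possible.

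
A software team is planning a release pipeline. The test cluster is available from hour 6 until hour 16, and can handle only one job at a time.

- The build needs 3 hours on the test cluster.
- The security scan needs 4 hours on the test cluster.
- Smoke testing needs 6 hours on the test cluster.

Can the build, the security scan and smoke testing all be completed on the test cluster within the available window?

The test cluster window is 16 − 6 = 10 hours.
Running back to back, the jobs need 3 + 4 + 6 = 13 hours on the test cluster.
Since 13 > 10, they cannot all fit.

No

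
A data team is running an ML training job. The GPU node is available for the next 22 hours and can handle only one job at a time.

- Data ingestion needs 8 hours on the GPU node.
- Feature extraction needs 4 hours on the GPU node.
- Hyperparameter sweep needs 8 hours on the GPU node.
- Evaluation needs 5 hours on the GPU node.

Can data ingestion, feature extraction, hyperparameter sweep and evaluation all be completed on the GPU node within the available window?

No

Running back to back, the jobs need 8 + 4 + 8 + 5 = 25 hours on the GPU node.
Since 25 > 22, they cannot all fit.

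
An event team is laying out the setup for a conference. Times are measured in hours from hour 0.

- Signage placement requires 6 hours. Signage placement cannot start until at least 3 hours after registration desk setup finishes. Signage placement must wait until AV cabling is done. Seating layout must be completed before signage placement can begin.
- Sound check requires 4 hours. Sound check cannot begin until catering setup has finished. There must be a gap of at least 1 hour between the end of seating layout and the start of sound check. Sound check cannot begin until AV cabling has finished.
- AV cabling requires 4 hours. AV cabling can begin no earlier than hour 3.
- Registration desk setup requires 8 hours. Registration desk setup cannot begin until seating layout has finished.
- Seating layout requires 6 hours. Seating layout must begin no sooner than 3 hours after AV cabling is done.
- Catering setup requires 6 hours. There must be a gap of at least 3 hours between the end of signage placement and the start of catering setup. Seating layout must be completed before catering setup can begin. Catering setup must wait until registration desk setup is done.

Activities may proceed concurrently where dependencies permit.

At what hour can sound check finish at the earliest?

AV cabling waits on its own release at hour 3, so it starts at hour 3 and finishes at 3 + 4 = hour 7.
Seating layout cannot begin until AV cabling (finishes hour 7, plus 3-hour gap → hour 10). It runs from hour 10 to 10 + 6 = hour 16.
Registration desk setup waits on seating layout (finishes hour 16), so it starts at hour 16 and finishes at 16 + 8 = hour 24.
Signage placement cannot start until registration desk setup (finishes hour 24, plus 3-hour gap → hour 27); AV cabling (finishes hour 7); seating layout (finishes hour 16). The controlling bound is hour 27, so signage placement finishes at 27 + 6 = hour 33.
Catering setup needs all of signage placement (finishes hour 33, plus 3-hour gap → hour 36); seating layout (finishes hour 16); registration desk setup (finishes hour 24). That puts its earliest start at hour 36; it finishes at 36 + 6 = hour 42.
For sound check: catering setup (finishes hour 42); seating layout (finishes hour 16, plus 1-hour gap → hour 17); AV cabling (finishes hour 7). Taking the maximum gives a start of hour 42, and it finishes at 42 + 4 = hour 46.

46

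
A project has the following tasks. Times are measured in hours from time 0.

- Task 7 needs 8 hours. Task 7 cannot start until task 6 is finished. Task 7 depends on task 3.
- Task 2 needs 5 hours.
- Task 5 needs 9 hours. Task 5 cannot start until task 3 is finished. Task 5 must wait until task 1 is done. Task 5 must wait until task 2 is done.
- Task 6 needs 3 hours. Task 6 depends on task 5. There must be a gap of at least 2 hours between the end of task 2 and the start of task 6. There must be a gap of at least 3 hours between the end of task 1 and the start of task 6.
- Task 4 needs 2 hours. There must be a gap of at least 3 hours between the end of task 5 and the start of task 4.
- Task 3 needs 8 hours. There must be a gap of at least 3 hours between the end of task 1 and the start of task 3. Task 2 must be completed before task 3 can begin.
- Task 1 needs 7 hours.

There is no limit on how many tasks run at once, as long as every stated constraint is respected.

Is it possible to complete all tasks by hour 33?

No

Task 2 has no prerequisites, so it starts at hour 0 and finishes at hour 5.
Task 1 has no prerequisites, so it starts at hour 0 and finishes at hour 7.
Task 3 needs all of task 1 (finishes hour 7, plus 3-hour gap → hour 10); task 2 (finishes hour 5). That puts its earliest start at hour 10; it finishes at 10 + 8 = hour 18.
Task 5 has to wait for task 3 (finishes hour 18); task 1 (finishes hour 7); task 2 (finishes hour 5). The latest of these is hour 18, so task 5 runs hour 18 to 18 + 9 = hour 27.
For task 6: task 5 (finishes hour 27); task 2 (finishes hour 5, plus 2-hour gap → hour 7); task 1 (finishes hour 7, plus 3-hour gap → hour 10). Taking the maximum gives a start of hour 27, and it finishes at 27 + 3 = hour 30.
Task 7 cannot start until task 6 (finishes hour 30); task 3 (finishes hour 18). The controlling bound is hour 30, so task 7 finishes at 30 + 8 = hour 38.
Task 4 cannot begin until task 5 (finishes hour 27, plus 3-hour gap → hour 30). It runs from hour 30 to 30 + 2 = hour 32.
The earliest everything can be done is hour 38, which is after the deadline of 33, so it is not possible.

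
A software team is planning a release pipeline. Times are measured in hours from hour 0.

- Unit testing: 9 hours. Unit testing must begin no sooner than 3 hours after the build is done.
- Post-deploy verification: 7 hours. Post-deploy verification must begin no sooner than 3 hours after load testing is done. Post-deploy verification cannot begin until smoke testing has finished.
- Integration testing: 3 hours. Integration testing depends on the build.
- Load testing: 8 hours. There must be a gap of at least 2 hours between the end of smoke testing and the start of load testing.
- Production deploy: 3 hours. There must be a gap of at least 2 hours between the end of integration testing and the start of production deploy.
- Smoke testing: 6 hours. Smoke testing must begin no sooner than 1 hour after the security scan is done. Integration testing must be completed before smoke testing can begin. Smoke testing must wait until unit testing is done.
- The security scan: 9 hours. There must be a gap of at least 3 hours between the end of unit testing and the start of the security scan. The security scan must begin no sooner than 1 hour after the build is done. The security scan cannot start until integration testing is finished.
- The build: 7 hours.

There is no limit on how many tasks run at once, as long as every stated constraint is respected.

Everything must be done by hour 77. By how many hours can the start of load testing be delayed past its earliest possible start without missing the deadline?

19

The build can start immediately at hour 0; it finishes at hour 7.
Integration testing waits on the build (finishes hour 7), so it starts at hour 7 and finishes at 7 + 3 = hour 10.
Unit testing cannot begin until the build (finishes hour 7, plus 3-hour gap → hour 10). It runs from hour 10 to 10 + 9 = hour 19.
The security scan needs all of unit testing (finishes hour 19, plus 3-hour gap → hour 22); the build (finishes hour 7, plus 1-hour gap → hour 8); integration testing (finishes hour 10). That puts its earliest start at hour 22; it finishes at 22 + 9 = hour 31.
For smoke testing: the security scan (finishes hour 31, plus 1-hour gap → hour 32); integration testing (finishes hour 10); unit testing (finishes hour 19). Taking the maximum gives a start of hour 32, and it finishes at 32 + 6 = hour 38.
Load testing cannot begin until smoke testing (finishes hour 38, plus 2-hour gap → hour 40). It runs from hour 40 to 40 + 8 = hour 48.

Working backward from the deadline:
Post-deploy verification must finish by hour 77; it takes 7 hours, so it must start by 77 − 7 = hour 70.
Load testing feeds into post-deploy verification (must start by hour 70, minus 3-hour gap → hour 67); so load testing must finish by hour 67 and therefore start by hour 59.
So load testing can start as early as hour 40 and as late as hour 59, giving 59 − 40 = 19 hours of slack.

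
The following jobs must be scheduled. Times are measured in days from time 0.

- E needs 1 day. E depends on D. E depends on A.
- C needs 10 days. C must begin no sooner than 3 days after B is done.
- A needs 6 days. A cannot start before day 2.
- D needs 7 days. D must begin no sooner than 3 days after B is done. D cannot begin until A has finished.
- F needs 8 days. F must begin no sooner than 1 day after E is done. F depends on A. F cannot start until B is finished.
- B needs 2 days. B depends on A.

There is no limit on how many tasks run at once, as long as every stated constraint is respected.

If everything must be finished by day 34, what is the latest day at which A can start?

C must finish by day 34; it takes 10 days, so it must start by 34 − 10 = day 24.
F must finish by day 34; it takes 8 days, so it must start by 34 − 8 = day 26.
E must finish before F (must start by day 26, minus 1-day gap → day 25). With a 1-day duration, E must start by 25 − 1 = day 24.
D must finish before E (must start by day 24). With a 7-day duration, D must start by 24 − 7 = day 17.
B has several dependents: C (must start by day 24, minus 3-day gap → day 21); D (must start by day 17, minus 3-day gap → day 14); F (must start by day 26). The earliest of those limits is day 14, so B must start by 14 − 2 = day 12.
A has several dependents: B (must start by day 12); D (must start by day 17); E (must start by day 24); F (must start by day 26). The earliest of those limits is day 12, so A must start by 12 − 6 = day 6.

6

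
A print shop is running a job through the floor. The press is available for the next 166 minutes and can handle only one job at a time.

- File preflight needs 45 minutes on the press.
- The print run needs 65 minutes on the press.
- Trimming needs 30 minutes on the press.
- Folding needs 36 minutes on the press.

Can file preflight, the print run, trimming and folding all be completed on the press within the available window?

No

Running back to back, the jobs need 45 + 65 + 30 + 36 = 176 minutes on the press.
Since 176 > 166, they cannot all fit.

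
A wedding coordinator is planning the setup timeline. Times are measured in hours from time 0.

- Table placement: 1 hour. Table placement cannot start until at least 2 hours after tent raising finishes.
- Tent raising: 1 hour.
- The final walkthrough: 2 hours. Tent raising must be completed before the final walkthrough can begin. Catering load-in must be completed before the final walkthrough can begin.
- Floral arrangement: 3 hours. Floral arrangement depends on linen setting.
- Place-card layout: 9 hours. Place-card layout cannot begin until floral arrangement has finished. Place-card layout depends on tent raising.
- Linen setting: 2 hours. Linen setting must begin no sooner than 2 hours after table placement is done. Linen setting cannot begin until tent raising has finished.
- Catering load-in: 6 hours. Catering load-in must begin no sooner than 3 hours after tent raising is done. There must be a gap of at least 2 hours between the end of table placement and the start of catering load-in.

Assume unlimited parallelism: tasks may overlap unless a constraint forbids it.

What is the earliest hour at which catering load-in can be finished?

12

Nothing blocks tent raising, so it runs from hour 0 to hour 1.
Table placement waits on tent raising (finishes hour 1, plus 2-hour gap → hour 3), so it starts at hour 3 and finishes at 3 + 1 = hour 4.
Catering load-in has to wait for tent raising (finishes hour 1, plus 3-hour gap → hour 4); table placement (finishes hour 4, plus 2-hour gap → hour 6). The latest of these is hour 6, so catering load-in runs hour 6 to 6 + 6 = hour 12.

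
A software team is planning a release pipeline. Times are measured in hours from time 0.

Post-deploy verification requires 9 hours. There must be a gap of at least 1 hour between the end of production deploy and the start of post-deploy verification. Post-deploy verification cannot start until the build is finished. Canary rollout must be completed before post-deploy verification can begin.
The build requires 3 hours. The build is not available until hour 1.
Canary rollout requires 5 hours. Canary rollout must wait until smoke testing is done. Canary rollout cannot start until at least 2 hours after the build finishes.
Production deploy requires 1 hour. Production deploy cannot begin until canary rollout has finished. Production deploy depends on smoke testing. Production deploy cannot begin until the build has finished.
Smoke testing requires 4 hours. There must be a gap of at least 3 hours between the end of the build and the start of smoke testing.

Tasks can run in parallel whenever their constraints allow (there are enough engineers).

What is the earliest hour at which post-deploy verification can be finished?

27

The build waits on its own release at hour 1, so it starts at hour 1 and finishes at 1 + 3 = hour 4.
Smoke testing cannot begin until the build (finishes hour 4, plus 3-hour gap → hour 7). It runs from hour 7 to 7 + 4 = hour 11.
Canary rollout cannot start until smoke testing (finishes hour 11); the build (finishes hour 4, plus 2-hour gap → hour 6). The controlling bound is hour 11, so canary rollout finishes at 11 + 5 = hour 16.
Production deploy has to wait for canary rollout (finishes hour 16); smoke testing (finishes hour 11); the build (finishes hour 4). The latest of these is hour 16, so production deploy runs hour 16 to 16 + 1 = hour 17.
Post-deploy verification cannot start until production deploy (finishes hour 17, plus 1-hour gap → hour 18); the build (finishes hour 4); canary rollout (finishes hour 16). The controlling bound is hour 18, so post-deploy verification finishes at 18 + 9 = hour 27.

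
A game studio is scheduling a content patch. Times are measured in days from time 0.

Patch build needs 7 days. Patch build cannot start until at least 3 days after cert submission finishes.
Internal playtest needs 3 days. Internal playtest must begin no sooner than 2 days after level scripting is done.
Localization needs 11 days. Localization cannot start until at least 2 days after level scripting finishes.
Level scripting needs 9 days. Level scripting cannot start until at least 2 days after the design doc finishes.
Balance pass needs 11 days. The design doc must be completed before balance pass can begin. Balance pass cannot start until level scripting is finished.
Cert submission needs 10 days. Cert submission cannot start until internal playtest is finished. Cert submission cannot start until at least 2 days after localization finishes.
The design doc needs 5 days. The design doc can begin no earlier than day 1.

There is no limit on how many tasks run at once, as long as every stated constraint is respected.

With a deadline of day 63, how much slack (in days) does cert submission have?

11

The design doc waits on its own release at day 1, so it starts at day 1 and finishes at 1 + 5 = day 6.
Level scripting cannot begin until the design doc (finishes day 6, plus 2-day gap → day 8). It runs from day 8 to 8 + 9 = day 17.
Localization cannot begin until level scripting (finishes day 17, plus 2-day gap → day 19). It runs from day 19 to 19 + 11 = day 30.
Internal playtest cannot begin until level scripting (finishes day 17, plus 2-day gap → day 19). It runs from day 19 to 19 + 3 = day 22.
Cert submission has to wait for internal playtest (finishes day 22); localization (finishes day 30, plus 2-day gap → day 32). The latest of these is day 32, so cert submission runs day 32 to 32 + 10 = day 42.

Working backward from the deadline:
Patch build must finish by day 63; it takes 7 days, so it must start by 63 − 7 = day 56.
Cert submission must finish before patch build (must start by day 56, minus 3-day gap → day 53). With a 10-day duration, cert submission must start by 53 − 10 = day 43.
So cert submission can start as early as day 32 and as late as day 43, giving 43 − 32 = 11 days of slack.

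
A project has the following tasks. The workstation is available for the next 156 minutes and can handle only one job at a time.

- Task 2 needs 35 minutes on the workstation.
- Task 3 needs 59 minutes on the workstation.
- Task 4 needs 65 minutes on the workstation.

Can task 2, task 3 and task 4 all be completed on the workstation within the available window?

Running back to back, the jobs need 35 + 59 + 65 = 159 minutes on the workstation.
Since 159 > 156, they cannot all fit.

No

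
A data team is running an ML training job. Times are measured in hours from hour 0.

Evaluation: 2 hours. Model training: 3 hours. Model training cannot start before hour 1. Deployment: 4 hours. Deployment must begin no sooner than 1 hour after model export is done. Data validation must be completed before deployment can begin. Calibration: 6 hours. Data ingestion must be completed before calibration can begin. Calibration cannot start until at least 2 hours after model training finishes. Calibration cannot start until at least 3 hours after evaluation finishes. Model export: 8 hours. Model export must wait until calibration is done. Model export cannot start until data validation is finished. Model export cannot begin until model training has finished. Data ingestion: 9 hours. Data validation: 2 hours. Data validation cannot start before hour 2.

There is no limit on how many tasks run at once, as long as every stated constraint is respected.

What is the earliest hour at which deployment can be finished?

Evaluation can start immediately at hour 0; it finishes at hour 2.
After its own release at hour 1, model training can start at hour 1 and finishes at hour 4.
After its own release at hour 2, data validation can start at hour 2 and finishes at hour 4.
Data ingestion has no prerequisites, so it starts at hour 0 and finishes at hour 9.
Calibration cannot start until data ingestion (finishes hour 9); model training (finishes hour 4, plus 2-hour gap → hour 6); evaluation (finishes hour 2, plus 3-hour gap → hour 5). The controlling bound is hour 9, so calibration finishes at 9 + 6 = hour 15.
Model export needs all of calibration (finishes hour 15); data validation (finishes hour 4); model training (finishes hour 4). That puts its earliest start at hour 15; it finishes at 15 + 8 = hour 23.
Deployment cannot start until model export (finishes hour 23, plus 1-hour gap → hour 24); data validation (finishes hour 4). The controlling bound is hour 24, so deployment finishes at 24 + 4 = hour 28.

28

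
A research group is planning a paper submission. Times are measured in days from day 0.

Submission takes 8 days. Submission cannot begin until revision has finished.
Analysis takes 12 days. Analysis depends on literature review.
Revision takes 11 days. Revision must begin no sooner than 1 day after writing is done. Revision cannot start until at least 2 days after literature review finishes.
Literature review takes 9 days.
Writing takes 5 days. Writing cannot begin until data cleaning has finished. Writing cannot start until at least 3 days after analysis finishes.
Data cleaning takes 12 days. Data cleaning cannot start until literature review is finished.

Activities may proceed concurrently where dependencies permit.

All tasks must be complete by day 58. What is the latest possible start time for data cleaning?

21

Submission must finish by day 58; it takes 8 days, so it must start by 58 − 8 = day 50.
Revision has to be done before submission (must start by day 50). That means finishing by day 50, i.e. starting by 50 − 11 = day 39.
Writing must finish before revision (must start by day 39, minus 1-day gap → day 38). With a 5-day duration, writing must start by 38 − 5 = day 33.
Data cleaning feeds into writing (must start by day 33); so data cleaning must finish by day 33 and therefore start by day 21.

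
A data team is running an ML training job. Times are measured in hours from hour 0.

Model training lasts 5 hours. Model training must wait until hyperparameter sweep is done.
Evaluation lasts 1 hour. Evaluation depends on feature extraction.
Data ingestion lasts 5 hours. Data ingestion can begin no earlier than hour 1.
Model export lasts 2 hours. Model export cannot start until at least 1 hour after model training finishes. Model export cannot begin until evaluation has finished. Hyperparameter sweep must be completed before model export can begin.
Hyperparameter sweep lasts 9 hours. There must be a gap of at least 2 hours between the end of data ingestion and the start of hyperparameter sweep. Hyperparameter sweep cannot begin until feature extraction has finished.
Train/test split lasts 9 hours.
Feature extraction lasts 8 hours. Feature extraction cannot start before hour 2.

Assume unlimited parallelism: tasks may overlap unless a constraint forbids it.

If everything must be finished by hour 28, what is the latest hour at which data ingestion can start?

To finish by hour 28, model export (duration 2) must start no later than hour 26.
Since model export (must start by hour 26, minus 1-hour gap → hour 25) depends on it, model training must finish by hour 25. Backing off its 5-hour duration gives a latest start of hour 20.
For hyperparameter sweep: model training (must start by hour 20); model export (must start by hour 26). The most restrictive is hour 20; with a 9-hour duration, hyperparameter sweep must start by hour 11.
Data ingestion must finish before hyperparameter sweep (must start by hour 11, minus 2-hour gap → hour 9). With a 5-hour duration, data ingestion must start by 9 − 5 = hour 4.

4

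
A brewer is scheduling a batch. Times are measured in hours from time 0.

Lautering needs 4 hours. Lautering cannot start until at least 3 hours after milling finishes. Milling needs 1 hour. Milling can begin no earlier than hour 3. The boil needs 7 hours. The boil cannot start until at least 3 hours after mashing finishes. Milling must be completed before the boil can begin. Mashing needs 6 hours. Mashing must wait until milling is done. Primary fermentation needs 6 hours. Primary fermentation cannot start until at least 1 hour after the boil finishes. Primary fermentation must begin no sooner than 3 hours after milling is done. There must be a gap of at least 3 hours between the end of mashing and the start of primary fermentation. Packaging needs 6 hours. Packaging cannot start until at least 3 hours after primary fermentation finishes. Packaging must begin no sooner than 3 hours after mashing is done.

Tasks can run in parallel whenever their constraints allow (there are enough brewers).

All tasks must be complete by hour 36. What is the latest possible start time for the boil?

Packaging has no dependents, so it just needs to finish by hour 36. Starting by 36 − 6 = hour 30 achieves that.
Primary fermentation feeds into packaging (must start by hour 30, minus 3-hour gap → hour 27); so primary fermentation must finish by hour 27 and therefore start by hour 21.
The boil must finish before primary fermentation (must start by hour 21, minus 1-hour gap → hour 20). With a 7-hour duration, the boil must start by 20 − 7 = hour 13.

13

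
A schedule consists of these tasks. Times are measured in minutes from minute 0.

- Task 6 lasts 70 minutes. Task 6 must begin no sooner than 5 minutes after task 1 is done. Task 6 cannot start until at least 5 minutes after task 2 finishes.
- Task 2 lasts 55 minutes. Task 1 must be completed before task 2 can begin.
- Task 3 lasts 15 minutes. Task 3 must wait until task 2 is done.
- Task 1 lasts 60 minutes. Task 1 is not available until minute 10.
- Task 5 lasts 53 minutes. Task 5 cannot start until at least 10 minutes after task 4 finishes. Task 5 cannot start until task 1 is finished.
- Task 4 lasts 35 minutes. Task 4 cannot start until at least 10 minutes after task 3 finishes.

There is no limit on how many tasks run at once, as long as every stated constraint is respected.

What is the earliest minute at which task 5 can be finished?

Task 1 cannot begin until its own release at minute 10. It runs from minute 10 to 10 + 60 = minute 70.
Task 2 waits on task 1 (finishes minute 70), so it starts at minute 70 and finishes at 70 + 55 = minute 125.
After task 2 (finishes minute 125), task 3 can start at minute 125 and finishes at minute 140.
Task 4 cannot begin until task 3 (finishes minute 140, plus 10-minute gap → minute 150). It runs from minute 150 to 150 + 35 = minute 185.
Task 5 cannot start until task 4 (finishes minute 185, plus 10-minute gap → minute 195); task 1 (finishes minute 70). The controlling bound is minute 195, so task 5 finishes at 195 + 53 = minute 248.

248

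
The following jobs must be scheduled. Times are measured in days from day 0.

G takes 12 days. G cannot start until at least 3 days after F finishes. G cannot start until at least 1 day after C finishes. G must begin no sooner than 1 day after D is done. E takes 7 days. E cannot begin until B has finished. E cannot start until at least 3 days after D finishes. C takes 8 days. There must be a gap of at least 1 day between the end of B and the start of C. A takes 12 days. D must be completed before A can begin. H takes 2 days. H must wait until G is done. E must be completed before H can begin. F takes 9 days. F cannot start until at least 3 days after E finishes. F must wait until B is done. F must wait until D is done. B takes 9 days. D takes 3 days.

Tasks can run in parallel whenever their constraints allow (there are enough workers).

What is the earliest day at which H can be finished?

D has no prerequisites, so it starts at day 0 and finishes at day 3.
B can start immediately at day 0; it finishes at day 9.
E cannot start until B (finishes day 9); D (finishes day 3, plus 3-day gap → day 6). The controlling bound is day 9, so E finishes at 9 + 7 = day 16.
For F: E (finishes day 16, plus 3-day gap → day 19); B (finishes day 9); D (finishes day 3). Taking the maximum gives a start of day 19, and it finishes at 19 + 9 = day 28.
After B (finishes day 9, plus 1-day gap → day 10), C can start at day 10 and finishes at day 18.
For G: F (finishes day 28, plus 3-day gap → day 31); C (finishes day 18, plus 1-day gap → day 19); D (finishes day 3, plus 1-day gap → day 4). Taking the maximum gives a start of day 31, and it finishes at 31 + 12 = day 43.
For H: G (finishes day 43); E (finishes day 16). Taking the maximum gives a start of day 43, and it finishes at 43 + 2 = day 45.

45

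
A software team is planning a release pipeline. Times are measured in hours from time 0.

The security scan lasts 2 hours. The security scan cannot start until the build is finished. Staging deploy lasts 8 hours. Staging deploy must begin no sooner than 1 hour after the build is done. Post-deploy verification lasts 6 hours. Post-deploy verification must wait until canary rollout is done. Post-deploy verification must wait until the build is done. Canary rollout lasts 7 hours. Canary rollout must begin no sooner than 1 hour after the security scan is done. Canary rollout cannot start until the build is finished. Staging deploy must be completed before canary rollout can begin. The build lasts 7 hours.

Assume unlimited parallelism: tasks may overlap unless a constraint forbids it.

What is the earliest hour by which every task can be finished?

29

The build can start immediately at hour 0; it finishes at hour 7.
After the build (finishes hour 7, plus 1-hour gap → hour 8), staging deploy can start at hour 8 and finishes at hour 16.
The security scan waits on the build (finishes hour 7), so it starts at hour 7 and finishes at 7 + 2 = hour 9.
For canary rollout: the security scan (finishes hour 9, plus 1-hour gap → hour 10); the build (finishes hour 7); staging deploy (finishes hour 16). Taking the maximum gives a start of hour 16, and it finishes at 16 + 7 = hour 23.
For post-deploy verification: canary rollout (finishes hour 23); the build (finishes hour 7). Taking the maximum gives a start of hour 23, and it finishes at 23 + 6 = hour 29.
All tasks are finished once the last one completes. Finish times: The build at 7, The security scan at 9, Staging deploy at 16, Canary rollout at 23, Post-deploy verification at 29. The latest is hour 29.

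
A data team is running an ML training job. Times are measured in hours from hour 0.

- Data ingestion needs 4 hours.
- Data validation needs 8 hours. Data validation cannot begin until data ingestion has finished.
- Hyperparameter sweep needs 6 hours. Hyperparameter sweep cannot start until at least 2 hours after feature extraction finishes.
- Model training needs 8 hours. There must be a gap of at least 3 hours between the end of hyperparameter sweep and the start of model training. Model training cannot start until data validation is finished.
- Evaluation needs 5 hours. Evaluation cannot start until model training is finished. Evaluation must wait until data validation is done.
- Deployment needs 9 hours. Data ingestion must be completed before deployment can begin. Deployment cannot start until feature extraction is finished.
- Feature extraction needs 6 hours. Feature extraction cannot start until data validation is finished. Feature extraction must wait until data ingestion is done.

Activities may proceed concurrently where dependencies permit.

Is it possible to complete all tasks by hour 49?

Data ingestion has no prerequisites, so it starts at hour 0 and finishes at hour 4.
Data validation cannot begin until data ingestion (finishes hour 4). It runs from hour 4 to 4 + 8 = hour 12.
Feature extraction has to wait for data validation (finishes hour 12); data ingestion (finishes hour 4). The latest of these is hour 12, so feature extraction runs hour 12 to 12 + 6 = hour 18.
For deployment: data ingestion (finishes hour 4); feature extraction (finishes hour 18). Taking the maximum gives a start of hour 18, and it finishes at 18 + 9 = hour 27.
After feature extraction (finishes hour 18, plus 2-hour gap → hour 20), hyperparameter sweep can start at hour 20 and finishes at hour 26.
Model training cannot start until hyperparameter sweep (finishes hour 26, plus 3-hour gap → hour 29); data validation (finishes hour 12). The controlling bound is hour 29, so model training finishes at 29 + 8 = hour 37.
Evaluation has to wait for model training (finishes hour 37); data validation (finishes hour 12). The latest of these is hour 37, so evaluation runs hour 37 to 37 + 5 = hour 42.
Every task is finished by hour 42, which is no later than the deadline of 49, so the schedule is feasible.

Yes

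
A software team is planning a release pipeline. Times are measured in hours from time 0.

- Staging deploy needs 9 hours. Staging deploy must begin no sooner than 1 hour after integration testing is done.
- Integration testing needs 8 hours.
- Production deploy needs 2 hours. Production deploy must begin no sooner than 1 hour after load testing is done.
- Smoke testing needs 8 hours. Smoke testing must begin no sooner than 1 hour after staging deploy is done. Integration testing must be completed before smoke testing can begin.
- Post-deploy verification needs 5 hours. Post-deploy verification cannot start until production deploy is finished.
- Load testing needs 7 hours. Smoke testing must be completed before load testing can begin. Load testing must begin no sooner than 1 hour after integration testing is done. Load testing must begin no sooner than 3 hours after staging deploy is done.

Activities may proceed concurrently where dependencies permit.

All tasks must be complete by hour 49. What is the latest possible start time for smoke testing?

26

Post-deploy verification must finish by hour 49; it takes 5 hours, so it must start by 49 − 5 = hour 44.
Production deploy has to be done before post-deploy verification (must start by hour 44). That means finishing by hour 44, i.e. starting by 44 − 2 = hour 42.
Load testing feeds into production deploy (must start by hour 42, minus 1-hour gap → hour 41); so load testing must finish by hour 41 and therefore start by hour 34.
Smoke testing must finish before load testing (must start by hour 34). With an 8-hour duration, smoke testing must start by 34 − 8 = hour 26.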